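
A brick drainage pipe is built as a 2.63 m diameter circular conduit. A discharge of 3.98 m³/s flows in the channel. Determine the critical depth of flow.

At critical depth, Q² T / (g A³) = 1, i.e. A³/T = Q²/g = 3.98²/9.81 = 1.615.
Trying y = 1.01 m: A³/T = 2.773 — over.
Trying y = 0.603 m: A³/T = 0.3753 — short.
Trying y = 0.878 m: A³/T = 1.616 — ≈ 1.615.

y_c = 0.878 m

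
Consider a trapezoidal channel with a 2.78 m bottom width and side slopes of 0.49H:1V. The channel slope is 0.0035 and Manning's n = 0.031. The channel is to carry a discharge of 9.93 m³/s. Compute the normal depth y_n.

y_n = 1.58 m

Manning's equation rearranged: A R^(2/3) = nQ / (1·√S) = 0.031 × 9.93 / (√0.0035) = 5.203.
At y = 1.23 m: A R^(2/3) = 3.446 — low.
At y = 1.58 m: A R^(2/3) = 5.202 — matches.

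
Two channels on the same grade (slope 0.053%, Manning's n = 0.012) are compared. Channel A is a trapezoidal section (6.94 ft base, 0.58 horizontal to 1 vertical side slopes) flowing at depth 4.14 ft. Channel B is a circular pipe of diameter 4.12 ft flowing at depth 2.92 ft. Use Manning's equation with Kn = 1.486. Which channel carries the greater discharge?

Channel A: With bottom width b = 6.94 ft and side slope z = 0.58: A = (b + zy)y = (6.94 + 0.58×4.14)×4.14 = 38.67 ft²; P = b + 2y√(1+z²) = 6.94 + 2×4.14×1.156 = 16.51 ft. Hydraulic radius R = A/P = 38.67/16.51 = 2.342 ft. Q_A = (1.486/0.012)·38.67·2.342^(2/3)·√0.00053 = 194.4 ft³/s.
Channel B: For a circular section of diameter D = 4.12 ft at depth y = 2.92 ft, the central angle is θ = 2 arccos(1 − 2y/D) = 4.003 rad. Then A = (D²/8)(θ − sin θ) = 10.1 ft² and P = Dθ/2 = 8.246 ft. Hydraulic radius R = A/P = 10.1/8.246 = 1.225 ft. Q_B = (1.486/0.012)·10.1·1.225^(2/3)·√0.00053 = 32.98 ft³/s.
Q_A = 194.4 ft³/s vs Q_B = 32.98 ft³/s, so channel A carries more.

channel A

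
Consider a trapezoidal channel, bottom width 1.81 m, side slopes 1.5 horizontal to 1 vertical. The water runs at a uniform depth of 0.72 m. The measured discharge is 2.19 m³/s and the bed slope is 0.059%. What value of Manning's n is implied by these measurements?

n = 0.014

With bottom width b = 1.81 m and side slope z = 1.5: A = (b + zy)y = (1.81 + 1.5×0.72)×0.72 = 2.081 m²; P = b + 2y√(1+z²) = 1.81 + 2×0.72×1.803 = 4.406 m.
Hydraulic radius R = A/P = 2.081/4.406 = 0.4723 m.
Rearranging Manning's equation: n = (1/Q) A R^(2/3) S^(1/2) = (1/2.19) × 2.081 × 0.4723^(2/3) × √0.00059 = 0.014.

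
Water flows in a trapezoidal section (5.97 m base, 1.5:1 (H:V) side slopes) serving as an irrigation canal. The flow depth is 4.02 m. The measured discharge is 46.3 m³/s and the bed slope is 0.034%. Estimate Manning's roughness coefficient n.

n = 0.034

With bottom width b = 5.97 m and side slope z = 1.5: A = (b + zy)y = (5.97 + 1.5×4.02)×4.02 = 48.24 m²; P = b + 2y√(1+z²) = 5.97 + 2×4.02×1.803 = 20.46 m.
Hydraulic radius R = A/P = 48.24/20.46 = 2.357 m.
Rearranging Manning's equation: n = (1/Q) A R^(2/3) S^(1/2) = (1/46.3) × 48.24 × 2.357^(2/3) × √0.00034 = 0.034.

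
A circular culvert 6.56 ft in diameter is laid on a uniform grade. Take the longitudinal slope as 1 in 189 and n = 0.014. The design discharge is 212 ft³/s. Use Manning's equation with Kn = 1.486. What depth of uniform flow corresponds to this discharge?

y_n = 3.6 ft

Manning's equation rearranged: A R^(2/3) = nQ / (1.486·√S) = 0.014 × 212 / (1.486 × √0.005291) = 27.46.
Trying y = 2.95 ft: A R^(2/3) = 19.55 — too small.
Trying y = 4.11 ft: A R^(2/3) = 33.7 — too large.
Trying y = 3.6 ft: A R^(2/3) = 27.43 — ≈ 27.46.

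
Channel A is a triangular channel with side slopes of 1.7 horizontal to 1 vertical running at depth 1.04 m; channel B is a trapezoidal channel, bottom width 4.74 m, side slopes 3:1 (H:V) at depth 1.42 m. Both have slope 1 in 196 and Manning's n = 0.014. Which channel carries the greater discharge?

Channel A: For a triangular section with side slope z = 1.7: A = zy² = 1.7×1.04² = 1.839 m²; P = 2y√(1+z²) = 2×1.04×1.972 = 4.102 m. Hydraulic radius R = A/P = 1.839/4.102 = 0.4482 m. Q_A = (1/0.014)·1.839·0.4482^(2/3)·√0.005102 = 5.494 m³/s.
Channel B: With bottom width b = 4.74 m and side slope z = 3: A = (b + zy)y = (4.74 + 3×1.42)×1.42 = 12.78 m²; P = b + 2y√(1+z²) = 4.74 + 2×1.42×3.162 = 13.72 m. Hydraulic radius R = A/P = 12.78/13.72 = 0.9314 m. Q_B = (1/0.014)·12.78·0.9314^(2/3)·√0.005102 = 62.19 m³/s.
Q_A = 5.494 m³/s vs Q_B = 62.19 m³/s, so channel B carries more.

channel B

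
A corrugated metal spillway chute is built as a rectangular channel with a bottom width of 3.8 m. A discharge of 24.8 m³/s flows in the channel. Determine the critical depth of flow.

y_c = 1.63 m

For a rectangular channel, critical depth y_c = (q²/g)^(1/3) where q = Q/b = 24.8/3.8 = 6.526 m²/s.
So y_c = (6.526²/9.81)^(1/3) = 1.63 m.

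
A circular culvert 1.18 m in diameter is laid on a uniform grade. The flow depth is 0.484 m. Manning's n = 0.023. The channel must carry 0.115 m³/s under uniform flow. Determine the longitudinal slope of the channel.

For a circular section of diameter D = 1.18 m at depth y = 0.484 m, the central angle is θ = 2 arccos(1 − 2y/D) = 2.78 rad. Then A = (D²/8)(θ − sin θ) = 0.4224 m² and P = Dθ/2 = 1.64 m.
Hydraulic radius R = A/P = 0.4224/1.64 = 0.2575 m.
From Manning's equation, S = [nQ / (1 A R^(2/3))]² = [0.023 × 0.115 / (1 × 0.4224 × 0.2575^(2/3))]² = 0.000239.

S = 0.000239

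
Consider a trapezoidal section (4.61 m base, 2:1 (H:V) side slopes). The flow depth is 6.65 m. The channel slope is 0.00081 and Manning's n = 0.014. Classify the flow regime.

subcritical

With bottom width b = 4.61 m and side slope z = 2: A = (b + zy)y = (4.61 + 2×6.65)×6.65 = 119.1 m²; P = b + 2y√(1+z²) = 4.61 + 2×6.65×2.236 = 34.35 m.
Hydraulic radius R = A/P = 119.1/34.35 = 3.467 m.
V = (1/n) R^(2/3) √S = (1/0.014) × 3.467^(2/3) × √0.00081 = 4.657 m/s. Hydraulic depth D_h = A/T = 119.1/31.21 = 3.816 m.
Froude number Fr = V/√(g·D_h) = 4.657/√(9.81×3.816) = 0.761, which is less than 1, so the flow is subcritical.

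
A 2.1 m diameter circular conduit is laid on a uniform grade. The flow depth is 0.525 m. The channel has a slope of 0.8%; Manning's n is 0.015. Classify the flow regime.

For a circular section of diameter D = 2.1 m at depth y = 0.525 m, the central angle is θ = 2 arccos(1 − 2y/D) = 2.094 rad. Then A = (D²/8)(θ − sin θ) = 0.6771 m² and P = Dθ/2 = 2.199 m.
Hydraulic radius R = A/P = 0.6771/2.199 = 0.3079 m.
V = (1/n) R^(2/3) √S = (1/0.015) × 0.3079^(2/3) × √0.008 = 2.719 m/s. Hydraulic depth D_h = A/T = 0.6771/1.819 = 0.3723 m.
Froude number Fr = V/√(g·D_h) = 2.719/√(9.81×0.3723) = 1.42, which is greater than 1, so the flow is supercritical.

supercritical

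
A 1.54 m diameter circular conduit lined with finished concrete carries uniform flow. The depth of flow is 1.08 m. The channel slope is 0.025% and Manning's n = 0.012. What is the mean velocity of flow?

V = 0.781 m/s

For a circular section of diameter D = 1.54 m at depth y = 1.08 m, the central angle is θ = 2 arccos(1 − 2y/D) = 3.97 rad. Then A = (D²/8)(θ − sin θ) = 1.395 m² and P = Dθ/2 = 3.057 m.
Hydraulic radius R = A/P = 1.395/3.057 = 0.4565 m.
From Manning's equation, V = (1/n) R^(2/3) S^(1/2) = (1/0.012) × 0.4565^(2/3) × 0.00025^(1/2) = 0.781 m/s.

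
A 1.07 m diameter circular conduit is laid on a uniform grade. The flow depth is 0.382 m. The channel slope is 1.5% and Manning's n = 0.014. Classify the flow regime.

For a circular section of diameter D = 1.07 m at depth y = 0.382 m, the central angle is θ = 2 arccos(1 − 2y/D) = 2.562 rad. Then A = (D²/8)(θ − sin θ) = 0.2882 m² and P = Dθ/2 = 1.37 m.
Hydraulic radius R = A/P = 0.2882/1.37 = 0.2103 m.
V = (1/n) R^(2/3) √S = (1/0.014) × 0.2103^(2/3) × √0.015 = 3.093 m/s. Hydraulic depth D_h = A/T = 0.2882/1.025 = 0.281 m.
Froude number Fr = V/√(g·D_h) = 3.093/√(9.81×0.281) = 1.86, which is greater than 1, so the flow is supercritical.

supercritical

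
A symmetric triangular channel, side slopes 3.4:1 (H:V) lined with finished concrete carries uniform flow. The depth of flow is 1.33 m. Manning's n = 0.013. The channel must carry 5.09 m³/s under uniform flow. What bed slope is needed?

For a triangular section with side slope z = 3.4: A = zy² = 3.4×1.33² = 6.014 m²; P = 2y√(1+z²) = 2×1.33×3.544 = 9.427 m.
Hydraulic radius R = A/P = 6.014/9.427 = 0.638 m.
From Manning's equation, S = [nQ / (1 A R^(2/3))]² = [0.013 × 5.09 / (1 × 6.014 × 0.638^(2/3))]² = 0.00022.

S = 0.00022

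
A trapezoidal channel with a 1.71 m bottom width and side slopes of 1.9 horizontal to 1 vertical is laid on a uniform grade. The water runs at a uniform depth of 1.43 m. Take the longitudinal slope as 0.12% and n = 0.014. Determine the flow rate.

With bottom width b = 1.71 m and side slope z = 1.9: A = (b + zy)y = (1.71 + 1.9×1.43)×1.43 = 6.331 m²; P = b + 2y√(1+z²) = 1.71 + 2×1.43×2.147 = 7.851 m.
Hydraulic radius R = A/P = 6.331/7.851 = 0.8064 m.
Manning's equation: Q = (1/n) A R^(2/3) S^(1/2) = (1/0.014) × 6.331 × 0.8064^(2/3) × 0.0012^(1/2) = 13.6 m³/s.

Q = 13.6 m³/s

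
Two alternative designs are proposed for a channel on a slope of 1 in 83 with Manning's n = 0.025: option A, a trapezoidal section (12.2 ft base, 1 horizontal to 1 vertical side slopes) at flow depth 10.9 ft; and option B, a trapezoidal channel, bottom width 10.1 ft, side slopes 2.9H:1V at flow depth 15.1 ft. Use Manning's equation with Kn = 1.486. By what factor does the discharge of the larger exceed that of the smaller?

3.95

Channel A: With bottom width b = 12.2 ft and side slope z = 1: A = (b + zy)y = (12.2 + 1×10.9)×10.9 = 251.8 ft²; P = b + 2y√(1+z²) = 12.2 + 2×10.9×1.414 = 43.03 ft. Hydraulic radius R = A/P = 251.8/43.03 = 5.852 ft. Q_A = (1.486/0.025)·251.8·5.852^(2/3)·√0.01205 = 5334 ft³/s.
Channel B: With bottom width b = 10.1 ft and side slope z = 2.9: A = (b + zy)y = (10.1 + 2.9×15.1)×15.1 = 813.7 ft²; P = b + 2y√(1+z²) = 10.1 + 2×15.1×3.068 = 102.7 ft. Hydraulic radius R = A/P = 813.7/102.7 = 7.92 ft. Q_B = (1.486/0.025)·813.7·7.92^(2/3)·√0.01205 = 21100 ft³/s.
The larger discharge is 21100 ft³/s and the smaller is 5334 ft³/s; the ratio is 3.95.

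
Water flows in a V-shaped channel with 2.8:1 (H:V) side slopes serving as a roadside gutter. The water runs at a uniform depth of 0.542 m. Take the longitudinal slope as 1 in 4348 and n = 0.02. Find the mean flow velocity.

For a triangular section with side slope z = 2.8: A = zy² = 2.8×0.542² = 0.8225 m²; P = 2y√(1+z²) = 2×0.542×2.973 = 3.223 m.
Hydraulic radius R = A/P = 0.8225/3.223 = 0.2552 m.
From Manning's equation, V = (1/n) R^(2/3) S^(1/2) = (1/0.02) × 0.2552^(2/3) × 0.00023^(1/2) = 0.305 m/s.

V = 0.305 m/s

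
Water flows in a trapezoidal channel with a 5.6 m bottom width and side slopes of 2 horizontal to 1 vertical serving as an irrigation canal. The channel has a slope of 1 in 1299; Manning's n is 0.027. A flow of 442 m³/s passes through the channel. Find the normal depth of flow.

Manning's equation rearranged: A R^(2/3) = nQ / (1·√S) = 0.027 × 442 / (√0.0007698) = 430.1.
Trying y = 9.84 m: A R^(2/3) = 728.8 — high.
Trying y = 6.91 m: A R^(2/3) = 319.6 — low.
Trying y = 7.86 m: A R^(2/3) = 430.1 — ≈ 430.1.

y_n = 7.86 m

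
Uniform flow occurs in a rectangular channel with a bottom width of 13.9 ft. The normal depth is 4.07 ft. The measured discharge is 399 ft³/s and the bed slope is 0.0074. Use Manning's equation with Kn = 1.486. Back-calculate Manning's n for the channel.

Flow area A = b·y = 13.9 × 4.07 = 56.57 ft². Wetted perimeter P = b + 2y = 13.9 + 2×4.07 = 22.04 ft.
Hydraulic radius R = A/P = 56.57/22.04 = 2.567 ft.
Rearranging Manning's equation: n = (1.486/Q) A R^(2/3) S^(1/2) = (1.486/399) × 56.57 × 2.567^(2/3) × √0.0074 = 0.034.

n = 0.034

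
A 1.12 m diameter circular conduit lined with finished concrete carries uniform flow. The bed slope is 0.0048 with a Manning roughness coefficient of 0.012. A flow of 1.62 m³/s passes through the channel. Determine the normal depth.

Manning's equation rearranged: A R^(2/3) = nQ / (1·√S) = 0.012 × 1.62 / (√0.0048) = 0.2806.
At y = 0.535 m: A R^(2/3) = 0.195 — short.
At y = 0.76 m: A R^(2/3) = 0.3387 — over.
At y = 0.668 m: A R^(2/3) = 0.2807 — close enough.

y_n = 0.668 m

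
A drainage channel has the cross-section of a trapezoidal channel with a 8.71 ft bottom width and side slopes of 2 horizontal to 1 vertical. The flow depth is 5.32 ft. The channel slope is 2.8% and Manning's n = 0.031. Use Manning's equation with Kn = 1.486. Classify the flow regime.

With bottom width b = 8.71 ft and side slope z = 2: A = (b + zy)y = (8.71 + 2×5.32)×5.32 = 102.9 ft²; P = b + 2y√(1+z²) = 8.71 + 2×5.32×2.236 = 32.5 ft.
Hydraulic radius R = A/P = 102.9/32.5 = 3.167 ft.
V = (1.486/n) R^(2/3) √S = (1.486/0.031) × 3.167^(2/3) × √0.028 = 17.3 ft/s. Hydraulic depth D_h = A/T = 102.9/29.99 = 3.433 ft.
Froude number Fr = V/√(g·D_h) = 17.3/√(32.2×3.433) = 1.65, which is greater than 1, so the flow is supercritical.

supercritical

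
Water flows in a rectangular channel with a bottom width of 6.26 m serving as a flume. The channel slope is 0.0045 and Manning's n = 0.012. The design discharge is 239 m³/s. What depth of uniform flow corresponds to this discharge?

Manning's equation rearranged: A R^(2/3) = nQ / (1·√S) = 0.012 × 239 / (√0.0045) = 42.75.
At y = 4.99 m: A R^(2/3) = 48.31 — high.
At y = 4.53 m: A R^(2/3) = 42.75 — close enough.

y_n = 4.53 m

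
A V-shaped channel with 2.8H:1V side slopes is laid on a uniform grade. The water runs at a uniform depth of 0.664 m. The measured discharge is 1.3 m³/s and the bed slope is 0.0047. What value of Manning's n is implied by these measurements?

n = 0.03

For a triangular section with side slope z = 2.8: A = zy² = 2.8×0.664² = 1.235 m²; P = 2y√(1+z²) = 2×0.664×2.973 = 3.948 m.
Hydraulic radius R = A/P = 1.235/3.948 = 0.3127 m.
Rearranging Manning's equation: n = (1/Q) A R^(2/3) S^(1/2) = (1/1.3) × 1.235 × 0.3127^(2/3) × √0.0047 = 0.03.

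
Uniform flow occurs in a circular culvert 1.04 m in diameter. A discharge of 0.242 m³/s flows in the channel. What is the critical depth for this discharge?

At critical depth, Q² T / (g A³) = 1, i.e. A³/T = Q²/g = 0.242²/9.81 = 0.00597.
At y = 0.301 m: A³/T = 0.008988 — too large.
At y = 0.24 m: A³/T = 0.003722 — too small.
At y = 0.271 m: A³/T = 0.005976 — ≈ 0.00597.

y_c = 0.271 m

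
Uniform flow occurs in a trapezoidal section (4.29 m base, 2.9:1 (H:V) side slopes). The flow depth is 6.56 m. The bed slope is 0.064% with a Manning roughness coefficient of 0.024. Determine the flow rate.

Q = 367 m³/s

With bottom width b = 4.29 m and side slope z = 2.9: A = (b + zy)y = (4.29 + 2.9×6.56)×6.56 = 152.9 m²; P = b + 2y√(1+z²) = 4.29 + 2×6.56×3.068 = 44.54 m.
Hydraulic radius R = A/P = 152.9/44.54 = 3.434 m.
Manning's equation: Q = (1/n) A R^(2/3) S^(1/2) = (1/0.024) × 152.9 × 3.434^(2/3) × 0.00064^(1/2) = 367 m³/s.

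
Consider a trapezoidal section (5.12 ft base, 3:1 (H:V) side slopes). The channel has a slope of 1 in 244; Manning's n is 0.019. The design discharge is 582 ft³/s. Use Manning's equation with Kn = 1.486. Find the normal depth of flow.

Manning's equation rearranged: A R^(2/3) = nQ / (1.486·√S) = 0.019 × 582 / (1.486 × √0.004098) = 116.2.
Trying y = 2.72 ft: A R^(2/3) = 49.79 — low.
Trying y = 4.87 ft: A R^(2/3) = 185.2 — high.
Trying y = 3.98 ft: A R^(2/3) = 116.3 — matches.

y_n = 3.98 ft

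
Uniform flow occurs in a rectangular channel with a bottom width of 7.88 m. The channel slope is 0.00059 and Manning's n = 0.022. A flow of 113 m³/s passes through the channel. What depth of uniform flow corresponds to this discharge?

y_n = 7.01 m

Manning's equation rearranged: A R^(2/3) = nQ / (1·√S) = 0.022 × 113 / (√0.00059) = 102.3.
At y = 7.6 m: A R^(2/3) = 113.1 — over.
At y = 6.12 m: A R^(2/3) = 86.37 — short.
At y = 7.01 m: A R^(2/3) = 102.4 — ≈ 102.3.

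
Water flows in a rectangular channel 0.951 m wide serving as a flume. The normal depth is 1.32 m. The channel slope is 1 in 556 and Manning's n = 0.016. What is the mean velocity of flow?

V = 1.32 m/s

Flow area A = b·y = 0.951 × 1.32 = 1.255 m². Wetted perimeter P = b + 2y = 0.951 + 2×1.32 = 3.591 m.
Hydraulic radius R = A/P = 1.255/3.591 = 0.3496 m.
From Manning's equation, V = (1/n) R^(2/3) S^(1/2) = (1/0.016) × 0.3496^(2/3) × 0.001799^(1/2) = 1.32 m/s.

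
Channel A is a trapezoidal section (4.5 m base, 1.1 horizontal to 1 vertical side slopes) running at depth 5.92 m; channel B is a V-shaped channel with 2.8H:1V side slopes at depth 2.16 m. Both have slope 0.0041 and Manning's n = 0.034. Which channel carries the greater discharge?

channel A

Channel A: With bottom width b = 4.5 m and side slope z = 1.1: A = (b + zy)y = (4.5 + 1.1×5.92)×5.92 = 65.19 m²; P = b + 2y√(1+z²) = 4.5 + 2×5.92×1.487 = 22.1 m. Hydraulic radius R = A/P = 65.19/22.1 = 2.95 m. Q_A = (1/0.034)·65.19·2.95^(2/3)·√0.0041 = 252.5 m³/s.
Channel B: For a triangular section with side slope z = 2.8: A = zy² = 2.8×2.16² = 13.06 m²; P = 2y√(1+z²) = 2×2.16×2.973 = 12.84 m. Hydraulic radius R = A/P = 13.06/12.84 = 1.017 m. Q_B = (1/0.034)·13.06·1.017^(2/3)·√0.0041 = 24.88 m³/s.
Q_A = 252.5 m³/s vs Q_B = 24.88 m³/s, so channel A carries more.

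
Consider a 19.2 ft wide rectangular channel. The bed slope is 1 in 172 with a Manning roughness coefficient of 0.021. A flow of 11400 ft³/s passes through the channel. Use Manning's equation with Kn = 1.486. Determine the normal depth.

y_n = 29.4 ft

Manning's equation rearranged: A R^(2/3) = nQ / (1.486·√S) = 0.021 × 11400 / (1.486 × √0.005814) = 2113.
At y = 33.4 ft: A R^(2/3) = 2448 — over.
At y = 29.4 ft: A R^(2/3) = 2112 — ≈ 2113.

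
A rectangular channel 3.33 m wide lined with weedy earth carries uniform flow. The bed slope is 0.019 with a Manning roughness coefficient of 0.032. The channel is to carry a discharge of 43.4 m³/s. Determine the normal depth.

Manning's equation rearranged: A R^(2/3) = nQ / (1·√S) = 0.032 × 43.4 / (√0.019) = 10.08.
Trying y = 2.54 m: A R^(2/3) = 8.49 — short.
Trying y = 3.55 m: A R^(2/3) = 12.85 — over.
Trying y = 2.91 m: A R^(2/3) = 10.07 — close enough.

y_n = 2.91 m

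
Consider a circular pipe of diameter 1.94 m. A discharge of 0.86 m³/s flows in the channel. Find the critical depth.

y_c = 0.435 m

At critical depth, Q² T / (g A³) = 1, i.e. A³/T = Q²/g = 0.86²/9.81 = 0.07539.
At y = 0.548 m: A³/T = 0.1847 — over.
At y = 0.435 m: A³/T = 0.07513 — ≈ 0.07539.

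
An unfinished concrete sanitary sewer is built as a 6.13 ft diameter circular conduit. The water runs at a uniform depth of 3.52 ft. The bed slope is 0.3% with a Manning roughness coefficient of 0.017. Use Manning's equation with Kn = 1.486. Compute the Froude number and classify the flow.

subcritical

For a circular section of diameter D = 6.13 ft at depth y = 3.52 ft, the central angle is θ = 2 arccos(1 − 2y/D) = 3.44 rad. Then A = (D²/8)(θ − sin θ) = 17.54 ft² and P = Dθ/2 = 10.54 ft.
Hydraulic radius R = A/P = 17.54/10.54 = 1.663 ft.
V = (1.486/n) R^(2/3) √S = (1.486/0.017) × 1.663^(2/3) × √0.003 = 6.721 ft/s. Hydraulic depth D_h = A/T = 17.54/6.062 = 2.893 ft.
Froude number Fr = V/√(g·D_h) = 6.721/√(32.2×2.893) = 0.696, which is less than 1, so the flow is subcritical.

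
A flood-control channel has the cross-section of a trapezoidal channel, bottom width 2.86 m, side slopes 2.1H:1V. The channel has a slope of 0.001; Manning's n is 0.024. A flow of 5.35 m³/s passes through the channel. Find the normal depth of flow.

Manning's equation rearranged: A R^(2/3) = nQ / (1·√S) = 0.024 × 5.35 / (√0.001) = 4.06.
Trying y = 1.28 m: A R^(2/3) = 6.149 — high.
Trying y = 0.786 m: A R^(2/3) = 2.363 — low.
Trying y = 1.04 m: A R^(2/3) = 4.062 — close enough.

y_n = 1.04 m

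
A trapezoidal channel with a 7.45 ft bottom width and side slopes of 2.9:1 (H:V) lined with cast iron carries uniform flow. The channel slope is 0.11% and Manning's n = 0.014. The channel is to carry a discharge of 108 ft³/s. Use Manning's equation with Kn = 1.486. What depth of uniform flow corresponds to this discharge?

Manning's equation rearranged: A R^(2/3) = nQ / (1.486·√S) = 0.014 × 108 / (1.486 × √0.0011) = 30.68.
Try y = 1.72 ft: A R^(2/3) = 24 — too small.
Try y = 1.95 ft: A R^(2/3) = 30.69 — close enough.

y_n = 1.95 ft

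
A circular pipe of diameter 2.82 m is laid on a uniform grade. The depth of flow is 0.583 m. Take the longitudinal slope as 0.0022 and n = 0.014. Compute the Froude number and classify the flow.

For a circular section of diameter D = 2.82 m at depth y = 0.583 m, the central angle is θ = 2 arccos(1 − 2y/D) = 1.888 rad. Then A = (D²/8)(θ − sin θ) = 0.9324 m² and P = Dθ/2 = 2.662 m.
Hydraulic radius R = A/P = 0.9324/2.662 = 0.3502 m.
V = (1/n) R^(2/3) √S = (1/0.014) × 0.3502^(2/3) × √0.0022 = 1.665 m/s. Hydraulic depth D_h = A/T = 0.9324/2.284 = 0.4082 m.
Froude number Fr = V/√(g·D_h) = 1.665/√(9.81×0.4082) = 0.832, which is less than 1, so the flow is subcritical.

subcritical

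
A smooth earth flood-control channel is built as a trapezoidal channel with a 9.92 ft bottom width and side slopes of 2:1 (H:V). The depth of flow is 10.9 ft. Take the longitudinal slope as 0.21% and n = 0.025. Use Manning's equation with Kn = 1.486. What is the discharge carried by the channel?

Q = 3070 ft³/s

With bottom width b = 9.92 ft and side slope z = 2: A = (b + zy)y = (9.92 + 2×10.9)×10.9 = 345.7 ft²; P = b + 2y√(1+z²) = 9.92 + 2×10.9×2.236 = 58.67 ft.
Hydraulic radius R = A/P = 345.7/58.67 = 5.893 ft.
Manning's equation: Q = (1.486/n) A R^(2/3) S^(1/2) = (1.486/0.025) × 345.7 × 5.893^(2/3) × 0.0021^(1/2) = 3070 ft³/s.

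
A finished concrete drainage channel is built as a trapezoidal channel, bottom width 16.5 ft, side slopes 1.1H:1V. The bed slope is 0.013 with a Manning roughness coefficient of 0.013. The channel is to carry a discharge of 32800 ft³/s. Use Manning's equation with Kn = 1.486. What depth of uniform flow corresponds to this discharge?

Manning's equation rearranged: A R^(2/3) = nQ / (1.486·√S) = 0.013 × 32800 / (1.486 × √0.013) = 2517.
At y = 12.8 ft: A R^(2/3) = 1456 — low.
At y = 19.4 ft: A R^(2/3) = 3384 — high.
At y = 16.8 ft: A R^(2/3) = 2513 — close enough.

y_n = 16.8 ft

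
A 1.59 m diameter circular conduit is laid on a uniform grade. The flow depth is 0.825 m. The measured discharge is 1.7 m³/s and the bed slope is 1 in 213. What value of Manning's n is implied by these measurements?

For a circular section of diameter D = 1.59 m at depth y = 0.825 m, the central angle is θ = 2 arccos(1 − 2y/D) = 3.217 rad. Then A = (D²/8)(θ − sin θ) = 1.04 m² and P = Dθ/2 = 2.558 m.
Hydraulic radius R = A/P = 1.04/2.558 = 0.4068 m.
Rearranging Manning's equation: n = (1/Q) A R^(2/3) S^(1/2) = (1/1.7) × 1.04 × 0.4068^(2/3) × √0.004695 = 0.023.

n = 0.023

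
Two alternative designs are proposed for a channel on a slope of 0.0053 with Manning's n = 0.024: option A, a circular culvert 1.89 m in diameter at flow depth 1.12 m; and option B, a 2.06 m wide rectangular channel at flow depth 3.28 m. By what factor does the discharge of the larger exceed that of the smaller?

5.12

Channel A: For a circular section of diameter D = 1.89 m at depth y = 1.12 m, the central angle is θ = 2 arccos(1 − 2y/D) = 3.514 rad. Then A = (D²/8)(θ − sin θ) = 1.732 m² and P = Dθ/2 = 3.321 m. Hydraulic radius R = A/P = 1.732/3.321 = 0.5214 m. Q_A = (1/0.024)·1.732·0.5214^(2/3)·√0.0053 = 3.403 m³/s.
Channel B: Flow area A = b·y = 2.06 × 3.28 = 6.757 m². Wetted perimeter P = b + 2y = 2.06 + 2×3.28 = 8.62 m. Hydraulic radius R = A/P = 6.757/8.62 = 0.7839 m. Q_B = (1/0.024)·6.757·0.7839^(2/3)·√0.0053 = 17.42 m³/s.
The larger discharge is 17.42 m³/s and the smaller is 3.403 m³/s; the ratio is 5.12.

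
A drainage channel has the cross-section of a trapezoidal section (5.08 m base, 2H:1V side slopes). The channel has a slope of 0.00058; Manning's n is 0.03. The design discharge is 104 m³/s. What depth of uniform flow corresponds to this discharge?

y_n = 4.71 m

Manning's equation rearranged: A R^(2/3) = nQ / (1·√S) = 0.03 × 104 / (√0.00058) = 129.6.
Trying y = 5.92 m: A R^(2/3) = 216.4 — over.
Trying y = 3.27 m: A R^(2/3) = 58.87 — short.
Trying y = 4.71 m: A R^(2/3) = 129.5 — close enough.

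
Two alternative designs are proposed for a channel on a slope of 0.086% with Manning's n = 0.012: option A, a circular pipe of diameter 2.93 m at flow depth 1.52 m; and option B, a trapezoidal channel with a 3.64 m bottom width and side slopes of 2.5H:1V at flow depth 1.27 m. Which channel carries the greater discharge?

Channel A: For a circular section of diameter D = 2.93 m at depth y = 1.52 m, the central angle is θ = 2 arccos(1 − 2y/D) = 3.217 rad. Then A = (D²/8)(θ − sin θ) = 3.532 m² and P = Dθ/2 = 4.712 m. Hydraulic radius R = A/P = 3.532/4.712 = 0.7496 m. Q_A = (1/0.012)·3.532·0.7496^(2/3)·√0.00086 = 7.123 m³/s.
Channel B: With bottom width b = 3.64 m and side slope z = 2.5: A = (b + zy)y = (3.64 + 2.5×1.27)×1.27 = 8.655 m²; P = b + 2y√(1+z²) = 3.64 + 2×1.27×2.693 = 10.48 m. Hydraulic radius R = A/P = 8.655/10.48 = 0.8259 m. Q_B = (1/0.012)·8.655·0.8259^(2/3)·√0.00086 = 18.62 m³/s.
Q_A = 7.123 m³/s vs Q_B = 18.62 m³/s, so channel B carries more.

channel B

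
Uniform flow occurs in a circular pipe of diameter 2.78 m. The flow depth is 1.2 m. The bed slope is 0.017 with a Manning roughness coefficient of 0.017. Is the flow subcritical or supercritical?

For a circular section of diameter D = 2.78 m at depth y = 1.2 m, the central angle is θ = 2 arccos(1 − 2y/D) = 2.867 rad. Then A = (D²/8)(θ − sin θ) = 2.508 m² and P = Dθ/2 = 3.986 m.
Hydraulic radius R = A/P = 2.508/3.986 = 0.6294 m.
V = (1/n) R^(2/3) √S = (1/0.017) × 0.6294^(2/3) × √0.017 = 5.633 m/s. Hydraulic depth D_h = A/T = 2.508/2.754 = 0.9108 m.
Froude number Fr = V/√(g·D_h) = 5.633/√(9.81×0.9108) = 1.88, which is greater than 1, so the flow is supercritical.

supercritical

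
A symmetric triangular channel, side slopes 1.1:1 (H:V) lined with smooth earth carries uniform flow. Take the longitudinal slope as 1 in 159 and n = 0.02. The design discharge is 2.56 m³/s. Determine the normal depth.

y_n = 1.05 m

Manning's equation rearranged: A R^(2/3) = nQ / (1·√S) = 0.02 × 2.56 / (√0.006289) = 0.6456.
Try y = 1.33 m: A R^(2/3) = 1.213 — too large.
Try y = 0.728 m: A R^(2/3) = 0.2431 — too small.
Try y = 1.05 m: A R^(2/3) = 0.6457 — close enough.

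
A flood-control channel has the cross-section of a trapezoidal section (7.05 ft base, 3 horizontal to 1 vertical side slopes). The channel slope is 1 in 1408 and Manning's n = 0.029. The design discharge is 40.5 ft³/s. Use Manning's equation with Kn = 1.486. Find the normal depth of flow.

y_n = 1.94 ft

Manning's equation rearranged: A R^(2/3) = nQ / (1.486·√S) = 0.029 × 40.5 / (1.486 × √0.0007102) = 29.66.
At y = 2.18 ft: A R^(2/3) = 37.46 — over.
At y = 1.68 ft: A R^(2/3) = 22.28 — short.
At y = 1.94 ft: A R^(2/3) = 29.62 — ≈ 29.66.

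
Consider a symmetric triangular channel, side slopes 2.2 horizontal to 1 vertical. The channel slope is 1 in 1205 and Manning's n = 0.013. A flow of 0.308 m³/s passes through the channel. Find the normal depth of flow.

y_n = 0.432 m

Manning's equation rearranged: A R^(2/3) = nQ / (1·√S) = 0.013 × 0.308 / (√0.0008299) = 0.139.
Try y = 0.508 m: A R^(2/3) = 0.2139 — high.
Try y = 0.367 m: A R^(2/3) = 0.08988 — low.
Try y = 0.432 m: A R^(2/3) = 0.1388 — ≈ 0.139.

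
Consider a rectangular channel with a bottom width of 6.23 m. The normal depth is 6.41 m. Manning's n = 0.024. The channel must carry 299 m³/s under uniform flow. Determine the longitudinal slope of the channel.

Flow area A = b·y = 6.23 × 6.41 = 39.93 m². Wetted perimeter P = b + 2y = 6.23 + 2×6.41 = 19.05 m.
Hydraulic radius R = A/P = 39.93/19.05 = 2.096 m.
From Manning's equation, S = [nQ / (1 A R^(2/3))]² = [0.024 × 299 / (1 × 39.93 × 2.096^(2/3))]² = 0.012.

S = 0.012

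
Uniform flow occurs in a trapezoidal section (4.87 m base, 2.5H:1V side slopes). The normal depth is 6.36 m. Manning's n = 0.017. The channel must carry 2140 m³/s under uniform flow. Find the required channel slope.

S = 0.015

With bottom width b = 4.87 m and side slope z = 2.5: A = (b + zy)y = (4.87 + 2.5×6.36)×6.36 = 132.1 m²; P = b + 2y√(1+z²) = 4.87 + 2×6.36×2.693 = 39.12 m.
Hydraulic radius R = A/P = 132.1/39.12 = 3.377 m.
From Manning's equation, S = [nQ / (1 A R^(2/3))]² = [0.017 × 2140 / (1 × 132.1 × 3.377^(2/3))]² = 0.015.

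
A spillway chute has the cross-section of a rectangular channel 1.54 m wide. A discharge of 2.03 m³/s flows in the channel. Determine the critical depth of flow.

For a rectangular channel, critical depth y_c = (q²/g)^(1/3) where q = Q/b = 2.03/1.54 = 1.318 m²/s.
So y_c = (1.318²/9.81)^(1/3) = 0.562 m.

y_c = 0.562 m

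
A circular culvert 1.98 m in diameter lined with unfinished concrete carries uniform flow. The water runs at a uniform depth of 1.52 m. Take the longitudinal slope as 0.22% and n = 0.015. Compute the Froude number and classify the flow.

For a circular section of diameter D = 1.98 m at depth y = 1.52 m, the central angle is θ = 2 arccos(1 − 2y/D) = 4.271 rad. Then A = (D²/8)(θ − sin θ) = 2.536 m² and P = Dθ/2 = 4.229 m.
Hydraulic radius R = A/P = 2.536/4.229 = 0.5998 m.
V = (1/n) R^(2/3) √S = (1/0.015) × 0.5998^(2/3) × √0.0022 = 2.224 m/s. Hydraulic depth D_h = A/T = 2.536/1.672 = 1.517 m.
Froude number Fr = V/√(g·D_h) = 2.224/√(9.81×1.517) = 0.577, which is less than 1, so the flow is subcritical.

subcritical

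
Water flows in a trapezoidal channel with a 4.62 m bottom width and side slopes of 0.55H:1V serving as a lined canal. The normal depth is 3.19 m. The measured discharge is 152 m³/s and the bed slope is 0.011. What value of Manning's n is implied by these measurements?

n = 0.0201

With bottom width b = 4.62 m and side slope z = 0.55: A = (b + zy)y = (4.62 + 0.55×3.19)×3.19 = 20.33 m²; P = b + 2y√(1+z²) = 4.62 + 2×3.19×1.141 = 11.9 m.
Hydraulic radius R = A/P = 20.33/11.9 = 1.709 m.
Rearranging Manning's equation: n = (1/Q) A R^(2/3) S^(1/2) = (1/152) × 20.33 × 1.709^(2/3) × √0.011 = 0.0201.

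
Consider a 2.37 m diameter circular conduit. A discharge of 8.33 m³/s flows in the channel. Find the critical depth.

At critical depth, Q² T / (g A³) = 1, i.e. A³/T = Q²/g = 8.33²/9.81 = 7.073.
Trying y = 1.15 m: A³/T = 4.038 — too small.
Trying y = 1.33 m: A³/T = 7.037 — close enough.

y_c = 1.33 m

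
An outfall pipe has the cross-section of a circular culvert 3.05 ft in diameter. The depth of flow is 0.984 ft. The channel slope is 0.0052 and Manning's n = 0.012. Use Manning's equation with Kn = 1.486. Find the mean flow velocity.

V = 6.02 ft/s

For a circular section of diameter D = 3.05 ft at depth y = 0.984 ft, the central angle is θ = 2 arccos(1 − 2y/D) = 2.416 rad. Then A = (D²/8)(θ − sin θ) = 2.038 ft² and P = Dθ/2 = 3.685 ft.
Hydraulic radius R = A/P = 2.038/3.685 = 0.5532 ft.
From Manning's equation, V = (1.486/n) R^(2/3) S^(1/2) = (1.486/0.012) × 0.5532^(2/3) × 0.0052^(1/2) = 6.02 ft/s.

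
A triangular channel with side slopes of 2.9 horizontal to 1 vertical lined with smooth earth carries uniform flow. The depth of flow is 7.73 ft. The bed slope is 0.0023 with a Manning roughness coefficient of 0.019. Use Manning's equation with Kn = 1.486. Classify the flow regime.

For a triangular section with side slope z = 2.9: A = zy² = 2.9×7.73² = 173.3 ft²; P = 2y√(1+z²) = 2×7.73×3.068 = 47.42 ft.
Hydraulic radius R = A/P = 173.3/47.42 = 3.654 ft.
V = (1.486/n) R^(2/3) √S = (1.486/0.019) × 3.654^(2/3) × √0.0023 = 8.898 ft/s. Hydraulic depth D_h = A/T = 173.3/44.83 = 3.865 ft.
Froude number Fr = V/√(g·D_h) = 8.898/√(32.2×3.865) = 0.798, which is less than 1, so the flow is subcritical.

subcritical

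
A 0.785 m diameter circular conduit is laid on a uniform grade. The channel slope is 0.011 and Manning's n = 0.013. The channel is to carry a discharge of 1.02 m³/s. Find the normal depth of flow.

y_n = 0.518 m

Manning's equation rearranged: A R^(2/3) = nQ / (1·√S) = 0.013 × 1.02 / (√0.011) = 0.1264.
At y = 0.584 m: A R^(2/3) = 0.1476 — too large.
At y = 0.518 m: A R^(2/3) = 0.1263 — ≈ 0.1264.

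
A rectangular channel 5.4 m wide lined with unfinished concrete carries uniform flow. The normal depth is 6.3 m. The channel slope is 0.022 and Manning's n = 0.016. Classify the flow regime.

supercritical

Flow area A = b·y = 5.4 × 6.3 = 34.02 m². Wetted perimeter P = b + 2y = 5.4 + 2×6.3 = 18 m.
Hydraulic radius R = A/P = 34.02/18 = 1.89 m.
V = (1/n) R^(2/3) √S = (1/0.016) × 1.89^(2/3) × √0.022 = 14.17 m/s. Hydraulic depth D_h = A/T = 34.02/5.4 = 6.3 m.
Froude number Fr = V/√(g·D_h) = 14.17/√(9.81×6.3) = 1.8, which is greater than 1, so the flow is supercritical.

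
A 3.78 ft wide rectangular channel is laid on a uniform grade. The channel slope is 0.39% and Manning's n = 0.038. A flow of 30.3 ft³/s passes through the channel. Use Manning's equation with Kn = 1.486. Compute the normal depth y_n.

Manning's equation rearranged: A R^(2/3) = nQ / (1.486·√S) = 0.038 × 30.3 / (1.486 × √0.0039) = 12.41.
Trying y = 2.49 ft: A R^(2/3) = 9.874 — low.
Trying y = 3.45 ft: A R^(2/3) = 14.9 — high.
Trying y = 2.98 ft: A R^(2/3) = 12.41 — ≈ 12.41.

y_n = 2.98 ft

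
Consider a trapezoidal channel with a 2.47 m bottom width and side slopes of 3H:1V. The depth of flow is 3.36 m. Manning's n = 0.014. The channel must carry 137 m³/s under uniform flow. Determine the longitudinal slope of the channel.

S = 0.000961

With bottom width b = 2.47 m and side slope z = 3: A = (b + zy)y = (2.47 + 3×3.36)×3.36 = 42.17 m²; P = b + 2y√(1+z²) = 2.47 + 2×3.36×3.162 = 23.72 m.
Hydraulic radius R = A/P = 42.17/23.72 = 1.778 m.
From Manning's equation, S = [nQ / (1 A R^(2/3))]² = [0.014 × 137 / (1 × 42.17 × 1.778^(2/3))]² = 0.000961.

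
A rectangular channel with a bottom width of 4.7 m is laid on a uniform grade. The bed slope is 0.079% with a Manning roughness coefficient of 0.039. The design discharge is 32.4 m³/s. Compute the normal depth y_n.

Manning's equation rearranged: A R^(2/3) = nQ / (1·√S) = 0.039 × 32.4 / (√0.00079) = 44.96.
Trying y = 5.42 m: A R^(2/3) = 35.42 — short.
Trying y = 7.97 m: A R^(2/3) = 55.73 — over.
Trying y = 6.63 m: A R^(2/3) = 44.99 — close enough.

y_n = 6.63 m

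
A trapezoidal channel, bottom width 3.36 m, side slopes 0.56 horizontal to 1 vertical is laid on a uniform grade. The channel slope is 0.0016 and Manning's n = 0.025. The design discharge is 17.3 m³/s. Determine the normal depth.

y_n = 2.13 m

Manning's equation rearranged: A R^(2/3) = nQ / (1·√S) = 0.025 × 17.3 / (√0.0016) = 10.81.
Trying y = 1.88 m: A R^(2/3) = 8.742 — low.
Trying y = 2.37 m: A R^(2/3) = 12.98 — high.
Trying y = 2.13 m: A R^(2/3) = 10.81 — ≈ 10.81.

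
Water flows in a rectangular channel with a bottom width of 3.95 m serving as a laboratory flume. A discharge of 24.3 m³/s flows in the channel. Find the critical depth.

For a rectangular channel, critical depth y_c = (q²/g)^(1/3) where q = Q/b = 24.3/3.95 = 6.152 m²/s.
So y_c = (6.152²/9.81)^(1/3) = 1.57 m.

y_c = 1.57 m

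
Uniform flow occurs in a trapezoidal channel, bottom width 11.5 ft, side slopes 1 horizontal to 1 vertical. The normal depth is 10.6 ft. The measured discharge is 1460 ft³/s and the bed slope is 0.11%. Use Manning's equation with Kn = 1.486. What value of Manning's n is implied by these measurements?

With bottom width b = 11.5 ft and side slope z = 1: A = (b + zy)y = (11.5 + 1×10.6)×10.6 = 234.3 ft²; P = b + 2y√(1+z²) = 11.5 + 2×10.6×1.414 = 41.48 ft.
Hydraulic radius R = A/P = 234.3/41.48 = 5.647 ft.
Rearranging Manning's equation: n = (1.486/Q) A R^(2/3) S^(1/2) = (1.486/1460) × 234.3 × 5.647^(2/3) × √0.0011 = 0.0251.

n = 0.0251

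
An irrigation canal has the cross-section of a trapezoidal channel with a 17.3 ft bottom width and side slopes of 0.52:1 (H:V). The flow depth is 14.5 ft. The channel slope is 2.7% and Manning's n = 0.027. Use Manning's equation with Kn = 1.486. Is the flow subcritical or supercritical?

supercritical

With bottom width b = 17.3 ft and side slope z = 0.52: A = (b + zy)y = (17.3 + 0.52×14.5)×14.5 = 360.2 ft²; P = b + 2y√(1+z²) = 17.3 + 2×14.5×1.127 = 49.99 ft.
Hydraulic radius R = A/P = 360.2/49.99 = 7.206 ft.
V = (1.486/n) R^(2/3) √S = (1.486/0.027) × 7.206^(2/3) × √0.027 = 33.74 ft/s. Hydraulic depth D_h = A/T = 360.2/32.38 = 11.12 ft.
Froude number Fr = V/√(g·D_h) = 33.74/√(32.2×11.12) = 1.78, which is greater than 1, so the flow is supercritical.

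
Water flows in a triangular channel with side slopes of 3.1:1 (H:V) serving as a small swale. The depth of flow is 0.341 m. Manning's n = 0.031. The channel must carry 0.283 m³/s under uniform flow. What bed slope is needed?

For a triangular section with side slope z = 3.1: A = zy² = 3.1×0.341² = 0.3605 m²; P = 2y√(1+z²) = 2×0.341×3.257 = 2.221 m.
Hydraulic radius R = A/P = 0.3605/2.221 = 0.1623 m.
From Manning's equation, S = [nQ / (1 A R^(2/3))]² = [0.031 × 0.283 / (1 × 0.3605 × 0.1623^(2/3))]² = 0.00669.

S = 0.00669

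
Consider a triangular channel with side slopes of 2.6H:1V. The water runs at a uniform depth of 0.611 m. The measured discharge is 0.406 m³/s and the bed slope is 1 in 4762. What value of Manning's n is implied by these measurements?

For a triangular section with side slope z = 2.6: A = zy² = 2.6×0.611² = 0.9706 m²; P = 2y√(1+z²) = 2×0.611×2.786 = 3.404 m.
Hydraulic radius R = A/P = 0.9706/3.404 = 0.2851 m.
Rearranging Manning's equation: n = (1/Q) A R^(2/3) S^(1/2) = (1/0.406) × 0.9706 × 0.2851^(2/3) × √0.00021 = 0.015.

n = 0.015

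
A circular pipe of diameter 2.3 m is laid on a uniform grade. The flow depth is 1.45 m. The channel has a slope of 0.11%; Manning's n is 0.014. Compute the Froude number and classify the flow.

subcritical

For a circular section of diameter D = 2.3 m at depth y = 1.45 m, the central angle is θ = 2 arccos(1 − 2y/D) = 3.669 rad. Then A = (D²/8)(θ − sin θ) = 2.759 m² and P = Dθ/2 = 4.22 m.
Hydraulic radius R = A/P = 2.759/4.22 = 0.6539 m.
V = (1/n) R^(2/3) √S = (1/0.014) × 0.6539^(2/3) × √0.0011 = 1.785 m/s. Hydraulic depth D_h = A/T = 2.759/2.22 = 1.243 m.
Froude number Fr = V/√(g·D_h) = 1.785/√(9.81×1.243) = 0.511, which is less than 1, so the flow is subcritical.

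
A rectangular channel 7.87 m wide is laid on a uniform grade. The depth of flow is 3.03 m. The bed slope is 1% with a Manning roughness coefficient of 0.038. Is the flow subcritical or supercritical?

Flow area A = b·y = 7.87 × 3.03 = 23.85 m². Wetted perimeter P = b + 2y = 7.87 + 2×3.03 = 13.93 m.
Hydraulic radius R = A/P = 23.85/13.93 = 1.712 m.
V = (1/n) R^(2/3) √S = (1/0.038) × 1.712^(2/3) × √0.01 = 3.766 m/s. Hydraulic depth D_h = A/T = 23.85/7.87 = 3.03 m.
Froude number Fr = V/√(g·D_h) = 3.766/√(9.81×3.03) = 0.691, which is less than 1, so the flow is subcritical.

subcritical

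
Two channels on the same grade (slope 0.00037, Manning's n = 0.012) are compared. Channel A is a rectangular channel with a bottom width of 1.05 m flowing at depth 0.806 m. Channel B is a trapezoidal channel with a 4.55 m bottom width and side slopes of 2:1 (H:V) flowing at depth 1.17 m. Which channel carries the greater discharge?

Channel A: Flow area A = b·y = 1.05 × 0.806 = 0.8463 m². Wetted perimeter P = b + 2y = 1.05 + 2×0.806 = 2.662 m. Hydraulic radius R = A/P = 0.8463/2.662 = 0.3179 m. Q_A = (1/0.012)·0.8463·0.3179^(2/3)·√0.00037 = 0.6319 m³/s.
Channel B: With bottom width b = 4.55 m and side slope z = 2: A = (b + zy)y = (4.55 + 2×1.17)×1.17 = 8.061 m²; P = b + 2y√(1+z²) = 4.55 + 2×1.17×2.236 = 9.782 m. Hydraulic radius R = A/P = 8.061/9.782 = 0.8241 m. Q_B = (1/0.012)·8.061·0.8241^(2/3)·√0.00037 = 11.36 m³/s.
Q_A = 0.6319 m³/s vs Q_B = 11.36 m³/s, so channel B carries more.

channel B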